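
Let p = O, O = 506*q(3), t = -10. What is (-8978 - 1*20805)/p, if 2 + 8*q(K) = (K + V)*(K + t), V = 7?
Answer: 29783/4554 ≈ 6.5400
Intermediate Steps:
q(K) = -¼ + (-10 + K)*(7 + K)/8 (q(K) = -¼ + ((K + 7)*(K - 10))/8 = -¼ + ((7 + K)*(-10 + K))/8 = -¼ + ((-10 + K)*(7 + K))/8 = -¼ + (-10 + K)*(7 + K)/8)
O = -4554 (O = 506*(-9 - 3/8*3 + (⅛)*3²) = 506*(-9 - 9/8 + (⅛)*9) = 506*(-9 - 9/8 + 9/8) = 506*(-9) = -4554)
p = -4554
(-8978 - 1*20805)/p = (-8978 - 1*20805)/(-4554) = (-8978 - 20805)*(-1/4554) = -29783*(-1/4554) = 29783/4554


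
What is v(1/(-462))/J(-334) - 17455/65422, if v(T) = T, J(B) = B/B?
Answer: -290344/1079463 ≈ -0.26897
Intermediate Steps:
J(B) = 1
v(1/(-462))/J(-334) - 17455/65422 = 1/(-462*1) - 17455/65422 = -1/462*1 - 17455*1/65422 = -1/462 - 17455/65422 = -290344/1079463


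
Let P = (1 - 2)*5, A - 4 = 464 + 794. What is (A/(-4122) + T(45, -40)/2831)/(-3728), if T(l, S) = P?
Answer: 898333/10875864024 ≈ 8.2599e-5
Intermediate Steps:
A = 1262 (A = 4 + (464 + 794) = 4 + 1258 = 1262)
P = -5 (P = -1*5 = -5)
T(l, S) = -5
(A/(-4122) + T(45, -40)/2831)/(-3728) = (1262/(-4122) - 5/2831)/(-3728) = (1262*(-1/4122) - 5*1/2831)*(-1/3728) = (-631/2061 - 5/2831)*(-1/3728) = -1796666/5834691*(-1/3728) = 898333/10875864024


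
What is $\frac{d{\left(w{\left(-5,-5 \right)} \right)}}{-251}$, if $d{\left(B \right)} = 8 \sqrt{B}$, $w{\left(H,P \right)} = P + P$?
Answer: $- \frac{8 i \sqrt{10}}{251} \approx - 0.10079 i$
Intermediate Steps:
$w{\left(H,P \right)} = 2 P$
$\frac{d{\left(w{\left(-5,-5 \right)} \right)}}{-251} = \frac{8 \sqrt{2 \left(-5\right)}}{-251} = 8 \sqrt{-10} \left(- \frac{1}{251}\right) = 8 i \sqrt{10} \left(- \frac{1}{251}\right) = - \frac{8 i \sqrt{10}}{251}$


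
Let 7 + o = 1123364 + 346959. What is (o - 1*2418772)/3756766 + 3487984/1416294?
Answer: 2940061789420/1330171286301 ≈ 2.2103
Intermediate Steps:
o = 1470316 (o = -7 + (1123364 + 346959) = -7 + 1470323 = 1470316)
(o - 1*2418772)/3756766 + 3487984/1416294 = (1470316 - 1*2418772)/3756766 + 3487984/1416294 = (1470316 - 2418772)*(1/3756766) + 3487984*(1/1416294) = -948456*1/3756766 + 1743992/708147 = -474228/1878383 + 1743992/708147 = 2940061789420/1330171286301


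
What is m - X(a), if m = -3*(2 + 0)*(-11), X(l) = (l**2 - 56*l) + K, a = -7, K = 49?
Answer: -424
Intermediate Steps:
X(l) = 49 + l**2 - 56*l (X(l) = (l**2 - 56*l) + 49 = 49 + l**2 - 56*l)
m = 66 (m = -3*2*(-11) = -6*(-11) = 66)
m - X(a) = 66 - (49 + (-7)**2 - 56*(-7)) = 66 - (49 + 49 + 392) = 66 - 1*490 = 66 - 490 = -424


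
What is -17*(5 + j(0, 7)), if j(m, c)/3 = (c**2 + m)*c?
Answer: -17578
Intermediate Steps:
j(m, c) = 3*c*(m + c**2) (j(m, c) = 3*((c**2 + m)*c) = 3*((m + c**2)*c) = 3*(c*(m + c**2)) = 3*c*(m + c**2))
-17*(5 + j(0, 7)) = -17*(5 + 3*7*(0 + 7**2)) = -17*(5 + 3*7*(0 + 49)) = -17*(5 + 3*7*49) = -17*(5 + 1029) = -17*1034 = -17578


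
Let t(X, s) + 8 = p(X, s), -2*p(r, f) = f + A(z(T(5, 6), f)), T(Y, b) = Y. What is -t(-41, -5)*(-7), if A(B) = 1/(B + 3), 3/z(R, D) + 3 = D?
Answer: -239/6 ≈ -39.833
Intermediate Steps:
z(R, D) = 3/(-3 + D)
A(B) = 1/(3 + B)
p(r, f) = -f/2 - 1/(2*(3 + 3/(-3 + f))) (p(r, f) = -(f + 1/(3 + 3/(-3 + f)))/2 = -f/2 - 1/(2*(3 + 3/(-3 + f))))
t(X, s) = -8 + (3 - s - 3*s*(-2 + s))/(6*(-2 + s))
-t(-41, -5)*(-7) = -(99 - 43*(-5) - 3*(-5)²)/(6*(-2 - 5))*(-7) = -(⅙)*(99 + 215 - 3*25)/(-7)*(-7) = -(⅙)*(-⅐)*(99 + 215 - 75)*(-7) = -(⅙)*(-⅐)*239*(-7) = -(-239)*(-7)/42 = -1*239/6 = -239/6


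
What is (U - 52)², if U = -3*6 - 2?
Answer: 5184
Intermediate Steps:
U = -20 (U = -18 - 2 = -20)
(U - 52)² = (-20 - 52)² = (-72)² = 5184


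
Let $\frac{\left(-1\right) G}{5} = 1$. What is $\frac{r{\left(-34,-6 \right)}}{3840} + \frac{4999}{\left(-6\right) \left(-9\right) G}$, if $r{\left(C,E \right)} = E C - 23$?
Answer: $- \frac{638243}{34560} \approx -18.468$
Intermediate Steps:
$G = -5$ ($G = \left(-5\right) 1 = -5$)
$r{\left(C,E \right)} = -23 + C E$ ($r{\left(C,E \right)} = C E - 23 = -23 + C E$)
$\frac{r{\left(-34,-6 \right)}}{3840} + \frac{4999}{\left(-6\right) \left(-9\right) G} = \frac{-23 - -204}{3840} + \frac{4999}{\left(-6\right) \left(-9\right) \left(-5\right)} = \left(-23 + 204\right) \frac{1}{3840} + \frac{4999}{54 \left(-5\right)} = 181 \cdot \frac{1}{3840} + \frac{4999}{-270} = \frac{181}{3840} + 4999 \left(- \frac{1}{270}\right) = \frac{181}{3840} - \frac{4999}{270} = - \frac{638243}{34560}$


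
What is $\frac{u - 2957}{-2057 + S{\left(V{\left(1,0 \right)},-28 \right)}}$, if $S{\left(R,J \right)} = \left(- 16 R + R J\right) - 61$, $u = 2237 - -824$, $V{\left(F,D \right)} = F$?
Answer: $- \frac{52}{1081} \approx -0.048104$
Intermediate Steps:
$u = 3061$ ($u = 2237 + 824 = 3061$)
$S{\left(R,J \right)} = -61 - 16 R + J R$ ($S{\left(R,J \right)} = \left(- 16 R + J R\right) - 61 = -61 - 16 R + J R$)
$\frac{u - 2957}{-2057 + S{\left(V{\left(1,0 \right)},-28 \right)}} = \frac{3061 - 2957}{-2057 - 105} = \frac{104}{-2057 - 105} = \frac{104}{-2162} = 104 \left(- \frac{1}{2162}\right) = - \frac{52}{1081}$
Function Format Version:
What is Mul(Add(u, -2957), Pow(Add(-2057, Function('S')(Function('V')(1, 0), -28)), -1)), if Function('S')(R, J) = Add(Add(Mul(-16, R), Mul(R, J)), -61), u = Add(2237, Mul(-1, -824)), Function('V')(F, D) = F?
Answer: Rational(-52, 1081) ≈ -0.048104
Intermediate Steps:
u = 3061 (u = Add(2237, 824) = 3061)
Function('S')(R, J) = Add(-61, Mul(-16, R), Mul(J, R)) (Function('S')(R, J) = Add(Add(Mul(-16, R), Mul(J, R)), -61) = Add(-61, Mul(-16, R), Mul(J, R)))
Mul(Add(u, -2957), Pow(Add(-2057, Function('S')(Function('V')(1, 0), -28)), -1)) = Mul(Add(3061, -2957), Pow(Add(-2057, Add(-61, Mul(-16, 1), Mul(-28, 1))), -1)) = Mul(104, Pow(Add(-2057, Add(-61, -16, -28)), -1)) = Mul(104, Pow(Add(-2057, -105), -1)) = Mul(104, Pow(-2162, -1)) = Mul(104, Rational(-1, 2162)) = Rational(-52, 1081)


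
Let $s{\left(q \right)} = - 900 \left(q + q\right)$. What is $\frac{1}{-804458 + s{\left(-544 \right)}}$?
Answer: $\frac{1}{174742} \approx 5.7227 \cdot 10^{-6}$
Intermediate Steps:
$s{\left(q \right)} = - 1800 q$ ($s{\left(q \right)} = - 900 \cdot 2 q = - 1800 q$)
$\frac{1}{-804458 + s{\left(-544 \right)}} = \frac{1}{-804458 - -979200} = \frac{1}{-804458 + 979200} = \frac{1}{174742}$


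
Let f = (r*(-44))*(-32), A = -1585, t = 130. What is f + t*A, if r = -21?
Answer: -235618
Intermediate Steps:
f = -29568 (f = -21*(-44)*(-32) = 924*(-32) = -29568)
f + t*A = -29568 + 130*(-1585) = -29568 - 206050 = -235618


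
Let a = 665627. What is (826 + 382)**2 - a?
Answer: 793637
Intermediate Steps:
(826 + 382)**2 - a = (826 + 382)**2 - 1*665627 = 1208**2 - 665627 = 1459264 - 665627 = 793637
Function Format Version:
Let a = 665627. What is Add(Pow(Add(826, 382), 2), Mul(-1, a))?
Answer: 793637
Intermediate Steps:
Add(Pow(Add(826, 382), 2), Mul(-1, a)) = Add(Pow(Add(826, 382), 2), Mul(-1, 665627)) = Add(Pow(1208, 2), -665627) = Add(1459264, -665627) = 793637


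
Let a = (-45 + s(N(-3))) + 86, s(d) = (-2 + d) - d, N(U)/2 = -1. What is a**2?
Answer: 1521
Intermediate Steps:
N(U) = -2 (N(U) = 2*(-1) = -2)
s(d) = -2
a = 39 (a = (-45 - 2) + 86 = -47 + 86 = 39)
a**2 = 39**2 = 1521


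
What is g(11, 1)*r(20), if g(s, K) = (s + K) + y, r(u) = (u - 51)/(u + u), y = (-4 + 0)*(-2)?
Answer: -31/2 ≈ -15.500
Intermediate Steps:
y = 8 (y = -4*(-2) = 8)
r(u) = (-51 + u)/(2*u) (r(u) = (-51 + u)/((2*u)) = (-51 + u)*(1/(2*u)) = (-51 + u)/(2*u))
g(s, K) = 8 + K + s (g(s, K) = (s + K) + 8 = (K + s) + 8 = 8 + K + s)
g(11, 1)*r(20) = (8 + 1 + 11)*((½)*(-51 + 20)/20) = 20*((½)*(1/20)*(-31)) = 20*(-31/40) = -31/2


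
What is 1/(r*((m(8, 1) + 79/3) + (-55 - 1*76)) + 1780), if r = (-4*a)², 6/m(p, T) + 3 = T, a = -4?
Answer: -3/77348 ≈ -3.8786e-5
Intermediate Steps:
m(p, T) = 6/(-3 + T)
r = 256 (r = (-4*(-4))² = 16² = 256)
1/(r*((m(8, 1) + 79/3) + (-55 - 1*76)) + 1780) = 1/(256*((6/(-3 + 1) + 79/3) + (-55 - 1*76)) + 1780) = 1/(256*((6/(-2) + 79*(⅓)) + (-55 - 76)) + 1780) = 1/(256*((6*(-½) + 79/3) - 131) + 1780) = 1/(256*((-3 + 79/3) - 131) + 1780) = 1/(256*(70/3 - 131) + 1780) = 1/(256*(-323/3) + 1780) = 1/(-82688/3 + 1780) = 1/(-77348/3) = -3/77348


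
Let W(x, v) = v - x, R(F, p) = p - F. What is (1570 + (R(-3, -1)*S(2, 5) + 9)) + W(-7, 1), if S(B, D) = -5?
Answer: 1577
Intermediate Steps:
(1570 + (R(-3, -1)*S(2, 5) + 9)) + W(-7, 1) = (1570 + ((-1 - 1*(-3))*(-5) + 9)) + (1 - 1*(-7)) = (1570 + ((-1 + 3)*(-5) + 9)) + (1 + 7) = (1570 + (2*(-5) + 9)) + 8 = (1570 + (-10 + 9)) + 8 = (1570 - 1) + 8 = 1569 + 8 = 1577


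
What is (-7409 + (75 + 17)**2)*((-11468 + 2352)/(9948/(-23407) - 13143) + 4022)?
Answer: 1305640816331950/307648149 ≈ 4.2439e+6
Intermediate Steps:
(-7409 + (75 + 17)**2)*((-11468 + 2352)/(9948/(-23407) - 13143) + 4022) = (-7409 + 92**2)*(-9116/(9948*(-1/23407) - 13143) + 4022) = (-7409 + 8464)*(-9116/(-9948/23407 - 13143) + 4022) = 1055*(-9116/(-307648149/23407) + 4022) = 1055*(-9116*(-23407/307648149) + 4022) = 1055*(213378212/307648149 + 4022) = 1055*(1237574233490/307648149) = 1305640816331950/307648149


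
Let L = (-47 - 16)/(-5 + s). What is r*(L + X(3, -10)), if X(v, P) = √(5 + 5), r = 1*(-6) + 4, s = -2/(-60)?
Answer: -3780/149 - 2*√10 ≈ -31.694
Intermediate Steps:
s = 1/30 (s = -2*(-1/60) = 1/30 ≈ 0.033333)
r = -2 (r = -6 + 4 = -2)
L = 1890/149 (L = (-47 - 16)/(-5 + 1/30) = -63/(-149/30) = -63*(-30/149) = 1890/149 ≈ 12.685)
X(v, P) = √10
r*(L + X(3, -10)) = -2*(1890/149 + √10) = -3780/149 - 2*√10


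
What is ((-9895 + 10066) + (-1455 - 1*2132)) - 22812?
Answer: -26228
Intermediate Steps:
((-9895 + 10066) + (-1455 - 1*2132)) - 22812 = (171 + (-1455 - 2132)) - 22812 = (171 - 3587) - 22812 = -3416 - 22812 = -26228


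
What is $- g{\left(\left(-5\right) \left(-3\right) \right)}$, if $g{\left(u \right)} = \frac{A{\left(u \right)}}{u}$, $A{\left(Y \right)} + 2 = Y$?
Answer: $- \frac{13}{15} \approx -0.86667$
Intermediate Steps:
$A{\left(Y \right)} = -2 + Y$
$g{\left(u \right)} = \frac{-2 + u}{u}$
$- g{\left(\left(-5\right) \left(-3\right) \right)} = - \frac{-2 - -15}{\left(-5\right) \left(-3\right)} = - \frac{-2 + 15}{15} = - \frac{13}{15}$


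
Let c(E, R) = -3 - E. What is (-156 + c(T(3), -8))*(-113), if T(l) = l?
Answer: 18306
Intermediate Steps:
(-156 + c(T(3), -8))*(-113) = (-156 + (-3 - 1*3))*(-113) = (-156 + (-3 - 3))*(-113) = (-156 - 6)*(-113) = -162*(-113) = 18306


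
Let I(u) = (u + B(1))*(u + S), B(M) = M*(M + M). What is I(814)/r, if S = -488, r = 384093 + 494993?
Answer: 133008/439543 ≈ 0.30261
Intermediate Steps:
r = 879086
B(M) = 2*M**2 (B(M) = M*(2*M) = 2*M**2)
I(u) = (-488 + u)*(2 + u) (I(u) = (u + 2*1**2)*(u - 488) = (u + 2*1)*(-488 + u) = (u + 2)*(-488 + u) = (2 + u)*(-488 + u) = (-488 + u)*(2 + u))
I(814)/r = (-976 + 814**2 - 486*814)/879086 = (-976 + 662596 - 395604)*(1/879086) = 266016*(1/879086) = 133008/439543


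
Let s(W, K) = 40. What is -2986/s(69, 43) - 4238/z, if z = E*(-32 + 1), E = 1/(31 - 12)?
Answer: 1564157/620 ≈ 2522.8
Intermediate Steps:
E = 1/19 ≈ 0.052632
z = -31/19 (z = (-32 + 1)/19 = (1/19)*(-31) = -31/19 ≈ -1.6316)
-2986/s(69, 43) - 4238/z = -2986/40 - 4238/(-31/19) = -2986*1/40 - 4238*(-19/31) = -1493/20 + 80522/31 = 1564157/620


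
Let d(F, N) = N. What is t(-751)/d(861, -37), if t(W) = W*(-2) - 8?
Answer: -1494/37 ≈ -40.378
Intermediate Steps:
t(W) = -8 - 2*W (t(W) = -2*W - 8 = -8 - 2*W)
t(-751)/d(861, -37) = (-8 - 2*(-751))/(-37) = (-8 + 1502)*(-1/37) = 1494*(-1/37) = -1494/37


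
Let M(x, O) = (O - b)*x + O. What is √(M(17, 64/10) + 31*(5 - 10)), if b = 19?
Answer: I*√9070/5 ≈ 19.047*I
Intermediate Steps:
M(x, O) = O + x*(-19 + O) (M(x, O) = (O - 1*19)*x + O = (O - 19)*x + O = (-19 + O)*x + O = x*(-19 + O) + O = O + x*(-19 + O))
√(M(17, 64/10) + 31*(5 - 10)) = √((64/10 - 19*17 + (64/10)*17) + 31*(5 - 10)) = √((64*(⅒) - 323 + (64*(⅒))*17) + 31*(-5)) = √((32/5 - 323 + (32/5)*17) - 155) = √((32/5 - 323 + 544/5) - 155) = √(-1039/5 - 155) = √(-1814/5) = I*√9070/5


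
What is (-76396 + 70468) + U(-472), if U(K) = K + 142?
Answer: -6258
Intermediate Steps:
U(K) = 142 + K
(-76396 + 70468) + U(-472) = (-76396 + 70468) + (142 - 472) = -5928 - 330 = -6258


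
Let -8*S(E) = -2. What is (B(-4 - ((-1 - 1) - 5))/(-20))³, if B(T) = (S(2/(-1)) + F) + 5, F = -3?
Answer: -729/512000 ≈ -0.0014238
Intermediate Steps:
S(E) = ¼ (S(E) = -⅛*(-2) = ¼)
B(T) = 9/4 (B(T) = (¼ - 3) + 5 = -11/4 + 5 = 9/4)
(B(-4 - ((-1 - 1) - 5))/(-20))³ = ((9/4)/(-20))³ = ((9/4)*(-1/20))³ = (-9/80)³ = -729/512000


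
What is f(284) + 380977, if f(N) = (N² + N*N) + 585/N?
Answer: 154010661/284 ≈ 5.4229e+5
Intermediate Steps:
f(N) = 2*N² + 585/N (f(N) = (N² + N²) + 585/N = 2*N² + 585/N)
f(284) + 380977 = (585 + 2*284³)/284 + 380977 = (585 + 2*22906304)/284 + 380977 = (585 + 45812608)/284 + 380977 = (1/284)*45813193 + 380977 = 45813193/284 + 380977 = 154010661/284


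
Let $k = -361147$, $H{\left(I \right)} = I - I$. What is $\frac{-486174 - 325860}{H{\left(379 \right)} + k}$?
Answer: $\frac{812034}{361147} \approx 2.2485$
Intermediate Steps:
$H{\left(I \right)} = 0$
$\frac{-486174 - 325860}{H{\left(379 \right)} + k} = \frac{-486174 - 325860}{0 - 361147} = - \frac{812034}{-361147} = \left(-812034\right) \left(- \frac{1}{361147}\right) = \frac{812034}{361147}$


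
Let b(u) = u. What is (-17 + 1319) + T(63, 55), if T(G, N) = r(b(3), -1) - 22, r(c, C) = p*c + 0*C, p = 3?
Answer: 1289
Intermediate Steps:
r(c, C) = 3*c (r(c, C) = 3*c + 0*C = 3*c + 0 = 3*c)
T(G, N) = -13 (T(G, N) = 3*3 - 22 = 9 - 22 = -13)
(-17 + 1319) + T(63, 55) = (-17 + 1319) - 13 = 1302 - 13 = 1289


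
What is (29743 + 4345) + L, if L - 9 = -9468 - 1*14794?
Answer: 9835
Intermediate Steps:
L = -24253 (L = 9 + (-9468 - 1*14794) = 9 + (-9468 - 14794) = 9 - 24262 = -24253)
(29743 + 4345) + L = (29743 + 4345) - 24253 = 34088 - 24253 = 9835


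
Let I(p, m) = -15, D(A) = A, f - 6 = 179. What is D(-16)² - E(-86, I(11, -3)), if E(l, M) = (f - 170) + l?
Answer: 327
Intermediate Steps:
f = 185 (f = 6 + 179 = 185)
E(l, M) = 15 + l (E(l, M) = (185 - 170) + l = 15 + l)
D(-16)² - E(-86, I(11, -3)) = (-16)² - (15 - 86) = 256 - 1*(-71) = 256 + 71 = 327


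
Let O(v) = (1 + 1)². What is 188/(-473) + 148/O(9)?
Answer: 17313/473 ≈ 36.603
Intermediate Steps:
O(v) = 4 (O(v) = 2² = 4)
188/(-473) + 148/O(9) = 188/(-473) + 148/4 = 188*(-1/473) + 148*(¼) = -188/473 + 37 = 17313/473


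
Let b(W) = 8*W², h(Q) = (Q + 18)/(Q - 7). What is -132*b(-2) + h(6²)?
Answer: -122442/29 ≈ -4222.1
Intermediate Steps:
h(Q) = (18 + Q)/(-7 + Q)
-132*b(-2) + h(6²) = -1056*(-2)² + (18 + 6²)/(-7 + 6²) = -1056*4 + (18 + 36)/(-7 + 36) = -132*32 + 54/29 = -4224 + (1/29)*54 = -4224 + 54/29 = -122442/29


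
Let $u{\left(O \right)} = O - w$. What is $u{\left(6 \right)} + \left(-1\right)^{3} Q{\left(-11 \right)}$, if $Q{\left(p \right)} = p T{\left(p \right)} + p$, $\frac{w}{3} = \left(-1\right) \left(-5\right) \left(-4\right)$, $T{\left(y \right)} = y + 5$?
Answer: $11$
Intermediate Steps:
$T{\left(y \right)} = 5 + y$
$w = -60$ ($w = 3 \left(-1\right) \left(-5\right) \left(-4\right) = 3 \cdot 5 \left(-4\right) = 3 \left(-20\right) = -60$)
$u{\left(O \right)} = 60 + O$ ($u{\left(O \right)} = O - -60 = O + 60 = 60 + O$)
$Q{\left(p \right)} = p + p \left(5 + p\right)$ ($Q{\left(p \right)} = p \left(5 + p\right) + p = p + p \left(5 + p\right)$)
$u{\left(6 \right)} + \left(-1\right)^{3} Q{\left(-11 \right)} = \left(60 + 6\right) + \left(-1\right)^{3} \left(- 11 \left(6 - 11\right)\right) = 66 - \left(-11\right) \left(-5\right) = 66 - 55 = 11$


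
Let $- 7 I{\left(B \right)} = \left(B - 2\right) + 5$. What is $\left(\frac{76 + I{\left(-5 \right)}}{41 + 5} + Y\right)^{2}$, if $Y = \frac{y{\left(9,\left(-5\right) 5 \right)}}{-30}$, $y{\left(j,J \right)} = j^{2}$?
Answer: $\frac{2812329}{2592100} \approx 1.085$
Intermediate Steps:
$I{\left(B \right)} = - \frac{3}{7} - \frac{B}{7}$ ($I{\left(B \right)} = - \frac{\left(B - 2\right) + 5}{7} = - \frac{\left(-2 + B\right) + 5}{7} = - \frac{3 + B}{7} = - \frac{3}{7} - \frac{B}{7}$)
$Y = - \frac{27}{10}$ ($Y = \frac{9^{2}}{-30} = 81 \left(- \frac{1}{30}\right) = - \frac{27}{10} \approx -2.7$)
$\left(\frac{76 + I{\left(-5 \right)}}{41 + 5} + Y\right)^{2} = \left(\frac{76 - - \frac{2}{7}}{41 + 5} - \frac{27}{10}\right)^{2} = \left(\frac{76 + \left(- \frac{3}{7} + \frac{5}{7}\right)}{46} - \frac{27}{10}\right)^{2} = \left(\left(76 + \frac{2}{7}\right) \frac{1}{46} - \frac{27}{10}\right)^{2} = \left(\frac{534}{7} \cdot \frac{1}{46} - \frac{27}{10}\right)^{2} = \left(\frac{267}{161} - \frac{27}{10}\right)^{2} = \left(- \frac{1677}{1610}\right)^{2} = \frac{2812329}{2592100}$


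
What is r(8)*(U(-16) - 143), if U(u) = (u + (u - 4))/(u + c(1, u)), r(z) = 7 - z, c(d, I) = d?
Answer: 703/5 ≈ 140.60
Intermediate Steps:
U(u) = (-4 + 2*u)/(1 + u) (U(u) = (u + (u - 4))/(u + 1) = (u + (-4 + u))/(1 + u) = (-4 + 2*u)/(1 + u))
r(8)*(U(-16) - 143) = (7 - 1*8)*(2*(-2 - 16)/(1 - 16) - 143) = (7 - 8)*(2*(-18)/(-15) - 143) = -(2*(-1/15)*(-18) - 143) = -(12/5 - 143) = -1*(-703/5) = 703/5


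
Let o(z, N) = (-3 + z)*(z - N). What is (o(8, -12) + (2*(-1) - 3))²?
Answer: 9025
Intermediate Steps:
(o(8, -12) + (2*(-1) - 3))² = ((8² - 3*8 + 3*(-12) - 1*(-12)*8) + (2*(-1) - 3))² = ((64 - 24 - 36 + 96) + (-2 - 3))² = (100 - 5)² = 95² = 9025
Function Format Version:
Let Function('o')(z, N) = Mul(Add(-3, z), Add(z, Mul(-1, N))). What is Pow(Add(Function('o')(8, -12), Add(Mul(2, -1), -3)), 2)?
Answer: 9025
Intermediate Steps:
Pow(Add(Function('o')(8, -12), Add(Mul(2, -1), -3)), 2) = Pow(Add(Add(Pow(8, 2), Mul(-3, 8), Mul(3, -12), Mul(-1, -12, 8)), Add(Mul(2, -1), -3)), 2) = Pow(Add(Add(64, -24, -36, 96), Add(-2, -3)), 2) = Pow(Add(100, -5), 2) = Pow(95, 2) = 9025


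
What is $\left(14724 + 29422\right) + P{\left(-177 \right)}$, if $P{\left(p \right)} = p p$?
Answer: $75475$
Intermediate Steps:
$P{\left(p \right)} = p^{2}$
$\left(14724 + 29422\right) + P{\left(-177 \right)} = \left(14724 + 29422\right) + \left(-177\right)^{2} = 44146 + 31329 = 75475$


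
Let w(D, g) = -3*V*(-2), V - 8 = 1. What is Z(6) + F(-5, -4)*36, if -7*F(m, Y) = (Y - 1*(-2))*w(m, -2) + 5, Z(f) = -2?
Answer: 3694/7 ≈ 527.71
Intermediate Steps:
V = 9 (V = 8 + 1 = 9)
w(D, g) = 54 (w(D, g) = -3*9*(-2) = -27*(-2) = 54)
F(m, Y) = -113/7 - 54*Y/7 (F(m, Y) = -((Y - 1*(-2))*54 + 5)/7 = -((Y + 2)*54 + 5)/7 = -((2 + Y)*54 + 5)/7 = -((108 + 54*Y) + 5)/7 = -(113 + 54*Y)/7 = -113/7 - 54*Y/7)
Z(6) + F(-5, -4)*36 = -2 + (-113/7 - 54/7*(-4))*36 = -2 + (-113/7 + 216/7)*36 = -2 + (103/7)*36 = -2 + 3708/7 = 3694/7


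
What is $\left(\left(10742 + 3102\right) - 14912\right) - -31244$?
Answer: $30176$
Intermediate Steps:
$\left(\left(10742 + 3102\right) - 14912\right) - -31244 = \left(13844 - 14912\right) + 31244 = -1068 + 31244 = 30176$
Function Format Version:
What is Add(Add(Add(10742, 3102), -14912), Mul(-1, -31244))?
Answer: 30176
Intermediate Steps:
Add(Add(Add(10742, 3102), -14912), Mul(-1, -31244)) = Add(Add(13844, -14912), 31244) = Add(-1068, 31244) = 30176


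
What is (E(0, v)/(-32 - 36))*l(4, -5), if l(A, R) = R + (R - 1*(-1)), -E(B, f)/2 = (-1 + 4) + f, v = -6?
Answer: 27/34 ≈ 0.79412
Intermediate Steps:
E(B, f) = -6 - 2*f (E(B, f) = -2*((-1 + 4) + f) = -2*(3 + f) = -6 - 2*f)
l(A, R) = 1 + 2*R (l(A, R) = R + (R + 1) = R + (1 + R) = 1 + 2*R)
(E(0, v)/(-32 - 36))*l(4, -5) = ((-6 - 2*(-6))/(-32 - 36))*(1 + 2*(-5)) = ((-6 + 12)/(-68))*(1 - 10) = (6*(-1/68))*(-9) = -3/34*(-9) = 27/34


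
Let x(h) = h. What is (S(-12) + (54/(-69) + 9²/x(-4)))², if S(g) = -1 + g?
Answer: 9803161/8464 ≈ 1158.2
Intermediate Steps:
(S(-12) + (54/(-69) + 9²/x(-4)))² = ((-1 - 12) + (54/(-69) + 9²/(-4)))² = (-13 + (54*(-1/69) + 81*(-¼)))² = (-13 + (-18/23 - 81/4))² = (-13 - 1935/92)² = (-3131/92)² = 9803161/8464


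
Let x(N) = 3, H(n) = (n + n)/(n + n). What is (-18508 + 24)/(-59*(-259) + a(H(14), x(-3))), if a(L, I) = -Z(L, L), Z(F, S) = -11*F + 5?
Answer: -18484/15287 ≈ -1.2091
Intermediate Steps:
H(n) = 1 (H(n) = (2*n)/((2*n)) = (2*n)*(1/(2*n)) = 1)
Z(F, S) = 5 - 11*F
a(L, I) = -5 + 11*L (a(L, I) = -(5 - 11*L) = -5 + 11*L)
(-18508 + 24)/(-59*(-259) + a(H(14), x(-3))) = (-18508 + 24)/(-59*(-259) + (-5 + 11*1)) = -18484/(15281 + (-5 + 11)) = -18484/(15281 + 6) = -18484/15287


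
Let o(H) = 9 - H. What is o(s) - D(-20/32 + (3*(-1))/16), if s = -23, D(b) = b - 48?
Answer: 1293/16 ≈ 80.813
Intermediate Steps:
D(b) = -48 + b
o(s) - D(-20/32 + (3*(-1))/16) = (9 - 1*(-23)) - (-48 + (-20/32 + (3*(-1))/16)) = (9 + 23) - (-48 + (-20*1/32 - 3*1/16)) = 32 - (-48 + (-5/8 - 3/16)) = 32 - (-48 - 13/16) = 32 - 1*(-781/16) = 32 + 781/16 = 1293/16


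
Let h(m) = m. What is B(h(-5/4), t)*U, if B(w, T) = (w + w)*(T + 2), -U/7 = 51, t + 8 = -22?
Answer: -24990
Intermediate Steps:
t = -30 (t = -8 - 22 = -30)
U = -357 (U = -7*51 = -357)
B(w, T) = 2*w*(2 + T) (B(w, T) = (2*w)*(2 + T) = 2*w*(2 + T))
B(h(-5/4), t)*U = (2*(-5/4)*(2 - 30))*(-357) = (2*(-5*¼)*(-28))*(-357) = (2*(-5/4)*(-28))*(-357) = 70*(-357) = -24990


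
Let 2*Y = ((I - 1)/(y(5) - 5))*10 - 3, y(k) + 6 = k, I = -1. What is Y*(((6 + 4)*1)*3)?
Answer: 5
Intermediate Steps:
y(k) = -6 + k
Y = ⅙ (Y = (((-1 - 1)/((-6 + 5) - 5))*10 - 3)/2 = (-2/(-1 - 5)*10 - 3)/2 = (-2/(-6)*10 - 3)/2 = (-2*(-⅙)*10 - 3)/2 = ((⅓)*10 - 3)/2 = (10/3 - 3)/2 = (½)*(⅓) = ⅙ ≈ 0.16667)
Y*(((6 + 4)*1)*3) = (((6 + 4)*1)*3)/6 = ((10*1)*3)/6 = (10*3)/6 = (⅙)*30 = 5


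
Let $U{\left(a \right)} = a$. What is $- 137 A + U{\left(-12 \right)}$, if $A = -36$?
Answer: $4920$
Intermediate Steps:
$- 137 A + U{\left(-12 \right)} = \left(-137\right) \left(-36\right) - 12 = 4932 - 12 = 4920$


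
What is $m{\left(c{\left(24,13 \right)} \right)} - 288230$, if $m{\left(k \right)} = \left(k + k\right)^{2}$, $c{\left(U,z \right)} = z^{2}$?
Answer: $-173986$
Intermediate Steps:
$m{\left(k \right)} = 4 k^{2}$ ($m{\left(k \right)} = \left(2 k\right)^{2} = 4 k^{2}$)
$m{\left(c{\left(24,13 \right)} \right)} - 288230 = 4 \left(13^{2}\right)^{2} - 288230 = 4 \cdot 169^{2} - 288230 = 4 \cdot 28561 - 288230 = 114244 - 288230 = -173986$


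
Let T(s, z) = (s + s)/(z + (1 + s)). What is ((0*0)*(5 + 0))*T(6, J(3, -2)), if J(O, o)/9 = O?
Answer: 0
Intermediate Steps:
J(O, o) = 9*O
T(s, z) = 2*s/(1 + s + z) (T(s, z) = (2*s)/(1 + s + z) = 2*s/(1 + s + z))
((0*0)*(5 + 0))*T(6, J(3, -2)) = ((0*0)*(5 + 0))*(2*6/(1 + 6 + 9*3)) = (0*5)*(2*6/(1 + 6 + 27)) = 0*(2*6/34) = 0*(2*6*(1/34)) = 0*(6/17) = 0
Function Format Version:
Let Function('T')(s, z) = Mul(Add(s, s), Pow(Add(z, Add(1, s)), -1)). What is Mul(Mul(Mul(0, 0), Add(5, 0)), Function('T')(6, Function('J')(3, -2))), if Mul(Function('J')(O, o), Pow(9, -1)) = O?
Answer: 0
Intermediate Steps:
Function('J')(O, o) = Mul(9, O)
Function('T')(s, z) = Mul(2, s, Pow(Add(1, s, z), -1)) (Function('T')(s, z) = Mul(Mul(2, s), Pow(Add(1, s, z), -1)) = Mul(2, s, Pow(Add(1, s, z), -1)))
Mul(Mul(Mul(0, 0), Add(5, 0)), Function('T')(6, Function('J')(3, -2))) = Mul(Mul(Mul(0, 0), Add(5, 0)), Mul(2, 6, Pow(Add(1, 6, Mul(9, 3)), -1))) = Mul(Mul(0, 5), Mul(2, 6, Pow(Add(1, 6, 27), -1))) = Mul(0, Mul(2, 6, Pow(34, -1))) = Mul(0, Mul(2, 6, Rational(1, 34))) = Mul(0, Rational(6, 17)) = 0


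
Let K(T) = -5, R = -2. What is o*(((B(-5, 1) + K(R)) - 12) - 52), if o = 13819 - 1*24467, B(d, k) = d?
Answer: 787952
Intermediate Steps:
o = -10648 (o = 13819 - 24467 = -10648)
o*(((B(-5, 1) + K(R)) - 12) - 52) = -10648*(((-5 - 5) - 12) - 52) = -10648*((-10 - 12) - 52) = -10648*(-22 - 52) = -10648*(-74) = 787952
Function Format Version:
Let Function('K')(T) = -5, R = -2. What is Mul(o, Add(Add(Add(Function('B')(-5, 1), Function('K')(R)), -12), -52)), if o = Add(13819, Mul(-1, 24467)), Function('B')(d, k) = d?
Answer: 787952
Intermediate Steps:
o = -10648 (o = Add(13819, -24467) = -10648)
Mul(o, Add(Add(Add(Function('B')(-5, 1), Function('K')(R)), -12), -52)) = Mul(-10648, Add(Add(Add(-5, -5), -12), -52)) = Mul(-10648, Add(Add(-10, -12), -52)) = Mul(-10648, Add(-22, -52)) = Mul(-10648, -74) = 787952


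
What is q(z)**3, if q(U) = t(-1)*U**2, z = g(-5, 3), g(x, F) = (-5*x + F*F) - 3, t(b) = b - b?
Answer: 0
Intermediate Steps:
t(b) = 0
g(x, F) = -3 + F**2 - 5*x (g(x, F) = (-5*x + F**2) - 3 = (F**2 - 5*x) - 3 = -3 + F**2 - 5*x)
z = 31 (z = -3 + 3**2 - 5*(-5) = -3 + 9 + 25 = 31)
q(U) = 0 (q(U) = 0*U**2 = 0)
q(z)**3 = 0**3 = 0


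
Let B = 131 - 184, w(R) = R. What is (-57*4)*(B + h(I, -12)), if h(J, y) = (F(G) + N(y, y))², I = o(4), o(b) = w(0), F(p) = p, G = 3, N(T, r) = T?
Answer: -6384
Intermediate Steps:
o(b) = 0
I = 0
h(J, y) = (3 + y)²
B = -53
(-57*4)*(B + h(I, -12)) = (-57*4)*(-53 + (3 - 12)²) = -228*(-53 + (-9)²) = -228*(-53 + 81) = -228*28 = -6384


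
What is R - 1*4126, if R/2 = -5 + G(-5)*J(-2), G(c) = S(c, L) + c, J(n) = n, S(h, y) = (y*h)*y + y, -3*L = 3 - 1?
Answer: -36940/9 ≈ -4104.4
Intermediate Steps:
L = -2/3 (L = -(3 - 1)/3 = -1/3*2 = -2/3 ≈ -0.66667)
S(h, y) = y + h*y**2 (S(h, y) = (h*y)*y + y = h*y**2 + y = y + h*y**2)
G(c) = -2/3 + 13*c/9 (G(c) = -2*(1 + c*(-2/3))/3 + c = -2*(1 - 2*c/3)/3 + c = (-2/3 + 4*c/9) + c = -2/3 + 13*c/9)
R = 194/9 (R = 2*(-5 + (-2/3 + (13/9)*(-5))*(-2)) = 2*(-5 + (-2/3 - 65/9)*(-2)) = 2*(-5 - 71/9*(-2)) = 2*(-5 + 142/9) = 2*(97/9) = 194/9 ≈ 21.556)
R - 1*4126 = 194/9 - 1*4126 = 194/9 - 4126 = -36940/9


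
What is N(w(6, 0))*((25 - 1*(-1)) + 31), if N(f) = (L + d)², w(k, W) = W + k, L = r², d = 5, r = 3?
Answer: 11172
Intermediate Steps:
L = 9 (L = 3² = 9)
N(f) = 196 (N(f) = (9 + 5)² = 14² = 196)
N(w(6, 0))*((25 - 1*(-1)) + 31) = 196*((25 - 1*(-1)) + 31) = 196*((25 + 1) + 31) = 196*(26 + 31) = 196*57 = 11172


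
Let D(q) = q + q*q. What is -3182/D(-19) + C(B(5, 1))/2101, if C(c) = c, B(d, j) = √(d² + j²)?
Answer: -1591/171 + √26/2101 ≈ -9.3017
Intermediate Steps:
D(q) = q + q²
-3182/D(-19) + C(B(5, 1))/2101 = -3182*(-1/(19*(1 - 19))) + √(5² + 1²)/2101 = -3182/((-19*(-18))) + √(25 + 1)*(1/2101) = -3182/342 + √26*(1/2101) = -3182*1/342 + √26/2101 = -1591/171 + √26/2101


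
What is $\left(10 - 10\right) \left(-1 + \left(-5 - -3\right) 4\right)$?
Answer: $0$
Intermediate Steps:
$\left(10 - 10\right) \left(-1 + \left(-5 - -3\right) 4\right) = 0 \left(-1 + \left(-5 + 3\right) 4\right) = 0 \left(-1 - 8\right) = 0 \left(-9\right) = 0$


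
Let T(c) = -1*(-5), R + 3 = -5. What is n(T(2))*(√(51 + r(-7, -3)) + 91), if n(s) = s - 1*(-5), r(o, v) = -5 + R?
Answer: 910 + 10*√38 ≈ 971.64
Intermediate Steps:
R = -8 (R = -3 - 5 = -8)
r(o, v) = -13 (r(o, v) = -5 - 8 = -13)
T(c) = 5
n(s) = 5 + s (n(s) = s + 5 = 5 + s)
n(T(2))*(√(51 + r(-7, -3)) + 91) = (5 + 5)*(√(51 - 13) + 91) = 10*(√38 + 91) = 10*(91 + √38) = 910 + 10*√38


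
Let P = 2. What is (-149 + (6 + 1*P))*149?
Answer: -21009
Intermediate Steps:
(-149 + (6 + 1*P))*149 = (-149 + (6 + 1*2))*149 = (-149 + (6 + 2))*149 = (-149 + 8)*149 = -141*149 = -21009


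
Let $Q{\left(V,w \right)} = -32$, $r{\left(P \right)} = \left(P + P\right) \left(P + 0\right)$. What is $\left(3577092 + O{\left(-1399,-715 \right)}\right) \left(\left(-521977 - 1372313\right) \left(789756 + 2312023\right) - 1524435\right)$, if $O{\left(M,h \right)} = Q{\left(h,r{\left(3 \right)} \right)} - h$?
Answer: $-21021826902727482375$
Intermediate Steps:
$r{\left(P \right)} = 2 P^{2}$ ($r{\left(P \right)} = 2 P P = 2 P^{2}$)
$O{\left(M,h \right)} = -32 - h$
$\left(3577092 + O{\left(-1399,-715 \right)}\right) \left(\left(-521977 - 1372313\right) \left(789756 + 2312023\right) - 1524435\right) = \left(3577092 - -683\right) \left(\left(-521977 - 1372313\right) \left(789756 + 2312023\right) - 1524435\right) = \left(3577092 + \left(-32 + 715\right)\right) \left(\left(-1894290\right) 3101779 - 1524435\right) = \left(3577092 + 683\right) \left(-5875668941910 - 1524435\right) = 3577775 \left(-5875670466345\right) = -21021826902727482375$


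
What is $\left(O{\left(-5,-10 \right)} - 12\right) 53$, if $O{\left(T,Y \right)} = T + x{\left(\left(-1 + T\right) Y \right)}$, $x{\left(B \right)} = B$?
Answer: $2279$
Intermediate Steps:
$O{\left(T,Y \right)} = T + Y \left(-1 + T\right)$ ($O{\left(T,Y \right)} = T + \left(-1 + T\right) Y = T + Y \left(-1 + T\right)$)
$\left(O{\left(-5,-10 \right)} - 12\right) 53 = \left(\left(-5 - 10 \left(-1 - 5\right)\right) - 12\right) 53 = \left(\left(-5 - -60\right) - 12\right) 53 = \left(\left(-5 + 60\right) - 12\right) 53 = \left(55 - 12\right) 53 = 43 \cdot 53 = 2279$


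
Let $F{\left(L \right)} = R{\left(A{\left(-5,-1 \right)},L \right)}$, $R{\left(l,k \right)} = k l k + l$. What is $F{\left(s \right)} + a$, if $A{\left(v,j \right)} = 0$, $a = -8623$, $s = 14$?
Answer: $-8623$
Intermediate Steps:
$R{\left(l,k \right)} = l + l k^{2}$ ($R{\left(l,k \right)} = l k^{2} + l = l + l k^{2}$)
$F{\left(L \right)} = 0$ ($F{\left(L \right)} = 0 \left(1 + L^{2}\right) = 0$)
$F{\left(s \right)} + a = 0 - 8623 = -8623$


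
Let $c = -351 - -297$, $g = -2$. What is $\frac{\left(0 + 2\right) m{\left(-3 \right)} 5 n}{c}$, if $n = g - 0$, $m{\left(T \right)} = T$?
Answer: $- \frac{10}{9} \approx -1.1111$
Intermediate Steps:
$c = -54$ ($c = -351 + 297 = -54$)
$n = -2$ ($n = -2 - 0 = -2 + 0 = -2$)
$\frac{\left(0 + 2\right) m{\left(-3 \right)} 5 n}{c} = \frac{\left(0 + 2\right) \left(-3\right) 5 \left(-2\right)}{-54} = 2 \left(-3\right) 5 \left(-2\right) \left(- \frac{1}{54}\right) = \left(-6\right) 5 \left(-2\right) \left(- \frac{1}{54}\right) = \left(-30\right) \left(-2\right) \left(- \frac{1}{54}\right) = 60 \left(- \frac{1}{54}\right) = - \frac{10}{9}$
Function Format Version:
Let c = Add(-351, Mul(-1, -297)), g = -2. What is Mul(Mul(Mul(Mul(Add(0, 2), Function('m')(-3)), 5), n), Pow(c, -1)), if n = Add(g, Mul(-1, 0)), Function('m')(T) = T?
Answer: Rational(-10, 9) ≈ -1.1111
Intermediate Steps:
c = -54 (c = Add(-351, 297) = -54)
n = -2 (n = Add(-2, Mul(-1, 0)) = Add(-2, 0) = -2)
Mul(Mul(Mul(Mul(Add(0, 2), Function('m')(-3)), 5), n), Pow(c, -1)) = Mul(Mul(Mul(Mul(Add(0, 2), -3), 5), -2), Pow(-54, -1)) = Mul(Mul(Mul(Mul(2, -3), 5), -2), Rational(-1, 54)) = Mul(Mul(Mul(-6, 5), -2), Rational(-1, 54)) = Mul(Mul(-30, -2), Rational(-1, 54)) = Mul(60, Rational(-1, 54)) = Rational(-10, 9)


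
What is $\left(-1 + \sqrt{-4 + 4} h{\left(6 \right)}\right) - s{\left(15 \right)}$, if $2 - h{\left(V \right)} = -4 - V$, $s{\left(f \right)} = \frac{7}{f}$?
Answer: $- \frac{22}{15} \approx -1.4667$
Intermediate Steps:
$h{\left(V \right)} = 6 + V$ ($h{\left(V \right)} = 2 - \left(-4 - V\right) = 2 + \left(4 + V\right) = 6 + V$)
$\left(-1 + \sqrt{-4 + 4} h{\left(6 \right)}\right) - s{\left(15 \right)} = \left(-1 + \sqrt{-4 + 4} \left(6 + 6\right)\right) - \frac{7}{15} = \left(-1 + \sqrt{0} \cdot 12\right) - 7 \cdot \frac{1}{15} = \left(-1 + 0 \cdot 12\right) - \frac{7}{15} = \left(-1 + 0\right) - \frac{7}{15} = -1 - \frac{7}{15} = - \frac{22}{15}$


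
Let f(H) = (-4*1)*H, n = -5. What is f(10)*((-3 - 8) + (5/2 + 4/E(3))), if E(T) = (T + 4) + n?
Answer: 260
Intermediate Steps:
E(T) = -1 + T (E(T) = (T + 4) - 5 = (4 + T) - 5 = -1 + T)
f(H) = -4*H
f(10)*((-3 - 8) + (5/2 + 4/E(3))) = (-4*10)*((-3 - 8) + (5/2 + 4/(-1 + 3))) = -40*(-11 + (5*(½) + 4/2)) = -40*(-11 + (5/2 + 4*(½))) = -40*(-11 + (5/2 + 2)) = -40*(-11 + 9/2) = -40*(-13/2) = 260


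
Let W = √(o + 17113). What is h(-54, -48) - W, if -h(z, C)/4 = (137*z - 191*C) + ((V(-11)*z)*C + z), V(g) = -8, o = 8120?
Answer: 76080 - √25233 ≈ 75921.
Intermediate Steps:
h(z, C) = -552*z + 764*C + 32*C*z (h(z, C) = -4*((137*z - 191*C) + ((-8*z)*C + z)) = -4*((-191*C + 137*z) + (-8*C*z + z)) = -4*((-191*C + 137*z) + (z - 8*C*z)) = -4*(-191*C + 138*z - 8*C*z) = -552*z + 764*C + 32*C*z)
W = √25233 (W = √(8120 + 17113) = √25233 ≈ 158.85)
h(-54, -48) - W = (-552*(-54) + 764*(-48) + 32*(-48)*(-54)) - √25233 = (29808 - 36672 + 82944) - √25233 = 76080 - √25233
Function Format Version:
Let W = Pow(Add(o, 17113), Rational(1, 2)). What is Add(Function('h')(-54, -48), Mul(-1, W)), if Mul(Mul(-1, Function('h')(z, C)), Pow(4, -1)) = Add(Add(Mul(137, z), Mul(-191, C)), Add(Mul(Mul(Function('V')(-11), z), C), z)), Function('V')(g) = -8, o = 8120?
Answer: Add(76080, Mul(-1, Pow(25233, Rational(1, 2)))) ≈ 75921.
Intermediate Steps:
Function('h')(z, C) = Add(Mul(-552, z), Mul(764, C), Mul(32, C, z)) (Function('h')(z, C) = Mul(-4, Add(Add(Mul(137, z), Mul(-191, C)), Add(Mul(Mul(-8, z), C), z))) = Mul(-4, Add(Add(Mul(-191, C), Mul(137, z)), Add(Mul(-8, C, z), z))) = Mul(-4, Add(Add(Mul(-191, C), Mul(137, z)), Add(z, Mul(-8, C, z)))) = Mul(-4, Add(Mul(-191, C), Mul(138, z), Mul(-8, C, z))) = Add(Mul(-552, z), Mul(764, C), Mul(32, C, z)))
W = Pow(25233, Rational(1, 2)) (W = Pow(Add(8120, 17113), Rational(1, 2)) = Pow(25233, Rational(1, 2)) ≈ 158.85)
Add(Function('h')(-54, -48), Mul(-1, W)) = Add(Add(Mul(-552, -54), Mul(764, -48), Mul(32, -48, -54)), Mul(-1, Pow(25233, Rational(1, 2)))) = Add(Add(29808, -36672, 82944), Mul(-1, Pow(25233, Rational(1, 2)))) = Add(76080, Mul(-1, Pow(25233, Rational(1, 2))))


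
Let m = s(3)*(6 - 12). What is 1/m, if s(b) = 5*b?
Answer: -1/90 ≈ -0.011111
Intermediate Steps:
m = -90 (m = (5*3)*(6 - 12) = 15*(-6) = -90)
1/m = 1/(-90) = -1/90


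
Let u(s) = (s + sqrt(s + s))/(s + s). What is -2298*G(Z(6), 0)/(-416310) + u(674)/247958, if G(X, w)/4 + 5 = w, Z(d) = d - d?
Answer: -759729435/6881826332 + sqrt(337)/167123692 ≈ -0.11040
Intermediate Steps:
Z(d) = 0
G(X, w) = -20 + 4*w
u(s) = (s + sqrt(2)*sqrt(s))/(2*s) (u(s) = (s + sqrt(2*s))/((2*s)) = (s + sqrt(2)*sqrt(s))*(1/(2*s)) = (s + sqrt(2)*sqrt(s))/(2*s))
-2298*G(Z(6), 0)/(-416310) + u(674)/247958 = -2298*(-20 + 4*0)/(-416310) + (1/2 + sqrt(2)/(2*sqrt(674)))/247958 = -2298*(-20 + 0)*(-1/416310) + (1/2 + sqrt(2)*(sqrt(674)/674)/2)*(1/247958) = -2298*(-20)*(-1/416310) + (1/2 + sqrt(337)/674)*(1/247958) = 45960*(-1/416310) + (1/495916 + sqrt(337)/167123692) = -1532/13877 + (1/495916 + sqrt(337)/167123692) = -759729435/6881826332 + sqrt(337)/167123692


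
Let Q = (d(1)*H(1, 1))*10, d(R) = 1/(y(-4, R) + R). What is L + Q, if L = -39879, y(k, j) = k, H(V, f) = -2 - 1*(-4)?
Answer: -119657/3 ≈ -39886.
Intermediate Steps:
H(V, f) = 2 (H(V, f) = -2 + 4 = 2)
d(R) = 1/(-4 + R)
Q = -20/3 (Q = (2/(-4 + 1))*10 = (2/(-3))*10 = -⅓*2*10 = -⅔*10 = -20/3 ≈ -6.6667)
L + Q = -39879 - 20/3 = -119657/3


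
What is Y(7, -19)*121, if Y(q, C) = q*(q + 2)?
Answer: 7623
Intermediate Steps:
Y(q, C) = q*(2 + q)
Y(7, -19)*121 = (7*(2 + 7))*121 = (7*9)*121 = 63*121 = 7623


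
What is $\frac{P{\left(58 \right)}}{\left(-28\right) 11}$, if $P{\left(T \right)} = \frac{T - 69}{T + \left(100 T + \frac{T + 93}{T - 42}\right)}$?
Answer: $\frac{4}{657153} \approx 6.0869 \cdot 10^{-6}$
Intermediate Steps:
$P{\left(T \right)} = \frac{-69 + T}{101 T + \frac{93 + T}{-42 + T}}$ ($P{\left(T \right)} = \frac{-69 + T}{T + \left(100 T + \frac{93 + T}{-42 + T}\right)} = \frac{-69 + T}{101 T + \frac{93 + T}{-42 + T}}$)
$\frac{P{\left(58 \right)}}{\left(-28\right) 11} = \frac{\frac{1}{93 - 245978 + 101 \cdot 58^{2}} \left(2898 + 58^{2} - 6438\right)}{\left(-28\right) 11} = \frac{\frac{1}{93 - 245978 + 101 \cdot 3364} \left(2898 + 3364 - 6438\right)}{-308} = \frac{1}{93 - 245978 + 339764} \left(-176\right) \left(- \frac{1}{308}\right) = \frac{1}{93879} \left(-176\right) \left(- \frac{1}{308}\right) = \left(- \frac{176}{93879}\right) \left(- \frac{1}{308}\right) = \frac{4}{657153}$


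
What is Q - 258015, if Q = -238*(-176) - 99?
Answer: -216226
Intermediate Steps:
Q = 41789 (Q = 41888 - 99 = 41789)
Q - 258015 = 41789 - 258015 = -216226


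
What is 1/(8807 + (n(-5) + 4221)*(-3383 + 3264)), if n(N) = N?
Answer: -1/492897 ≈ -2.0288e-6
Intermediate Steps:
1/(8807 + (n(-5) + 4221)*(-3383 + 3264)) = 1/(8807 + (-5 + 4221)*(-3383 + 3264)) = 1/(8807 + 4216*(-119)) = 1/(8807 - 501704) = 1/(-492897) = -1/492897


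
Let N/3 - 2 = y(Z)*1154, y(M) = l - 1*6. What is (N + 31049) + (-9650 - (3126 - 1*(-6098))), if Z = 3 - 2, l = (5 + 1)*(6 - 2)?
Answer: 74497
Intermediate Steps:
l = 24 (l = 6*4 = 24)
Z = 1
y(M) = 18 (y(M) = 24 - 1*6 = 24 - 6 = 18)
N = 62322 (N = 6 + 3*(18*1154) = 6 + 3*20772 = 6 + 62316 = 62322)
(N + 31049) + (-9650 - (3126 - 1*(-6098))) = (62322 + 31049) + (-9650 - (3126 - 1*(-6098))) = 93371 + (-9650 - (3126 + 6098)) = 93371 + (-9650 - 1*9224) = 93371 + (-9650 - 9224) = 93371 - 18874 = 74497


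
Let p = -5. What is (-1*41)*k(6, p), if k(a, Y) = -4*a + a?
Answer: 738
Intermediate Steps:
k(a, Y) = -3*a
(-1*41)*k(6, p) = (-1*41)*(-3*6) = -41*(-18) = 738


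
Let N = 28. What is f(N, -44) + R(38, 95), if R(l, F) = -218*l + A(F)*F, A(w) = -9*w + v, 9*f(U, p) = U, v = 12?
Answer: -795293/9 ≈ -88366.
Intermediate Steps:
f(U, p) = U/9
A(w) = 12 - 9*w (A(w) = -9*w + 12 = 12 - 9*w)
R(l, F) = -218*l + F*(12 - 9*F) (R(l, F) = -218*l + (12 - 9*F)*F = -218*l + F*(12 - 9*F))
f(N, -44) + R(38, 95) = (⅑)*28 + (-218*38 - 9*95² + 12*95) = 28/9 + (-8284 - 9*9025 + 1140) = 28/9 + (-8284 - 81225 + 1140) = 28/9 - 88369 = -795293/9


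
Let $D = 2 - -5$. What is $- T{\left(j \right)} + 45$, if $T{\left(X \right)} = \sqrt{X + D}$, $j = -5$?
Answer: $45 - \sqrt{2} \approx 43.586$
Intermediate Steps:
$D = 7$ ($D = 2 + 5 = 7$)
$T{\left(X \right)} = \sqrt{7 + X}$ ($T{\left(X \right)} = \sqrt{X + 7} = \sqrt{7 + X}$)
$- T{\left(j \right)} + 45 = - \sqrt{7 - 5} + 45 = - \sqrt{2} + 45 = 45 - \sqrt{2}$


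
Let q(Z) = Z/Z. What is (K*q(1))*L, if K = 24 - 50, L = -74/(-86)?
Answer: -962/43 ≈ -22.372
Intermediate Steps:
q(Z) = 1
L = 37/43 (L = -74*(-1/86) = 37/43 ≈ 0.86047)
K = -26
(K*q(1))*L = -26*1*(37/43) = -26*37/43 = -962/43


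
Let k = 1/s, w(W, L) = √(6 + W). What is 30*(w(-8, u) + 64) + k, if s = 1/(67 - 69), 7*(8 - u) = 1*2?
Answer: 1918 + 30*I*√2 ≈ 1918.0 + 42.426*I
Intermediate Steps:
u = 54/7 (u = 8 - 2/7 = 54/7 ≈ 7.7143)
s = -½ (s = 1/(-2) = -½ ≈ -0.50000)
k = -2 (k = 1/(-½) = -2)
30*(w(-8, u) + 64) + k = 30*(√(6 - 8) + 64) - 2 = 30*(√(-2) + 64) - 2 = 30*(I*√2 + 64) - 2 = 30*(64 + I*√2) - 2 = (1920 + 30*I*√2) - 2 = 1918 + 30*I*√2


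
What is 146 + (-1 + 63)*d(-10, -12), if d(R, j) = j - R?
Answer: 22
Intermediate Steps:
146 + (-1 + 63)*d(-10, -12) = 146 + (-1 + 63)*(-12 - 1*(-10)) = 146 + 62*(-12 + 10) = 146 + 62*(-2) = 146 - 124 = 22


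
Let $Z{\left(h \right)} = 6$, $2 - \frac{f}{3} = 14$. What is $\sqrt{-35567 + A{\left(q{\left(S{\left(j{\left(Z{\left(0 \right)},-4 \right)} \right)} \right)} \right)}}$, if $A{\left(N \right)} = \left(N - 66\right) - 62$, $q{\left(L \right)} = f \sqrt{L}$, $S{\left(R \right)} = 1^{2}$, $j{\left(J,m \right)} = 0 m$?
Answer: $i \sqrt{35731} \approx 189.03 i$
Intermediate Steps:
$f = -36$ ($f = 6 - 42 = -36$)
$j{\left(J,m \right)} = 0$
$S{\left(R \right)} = 1$
$q{\left(L \right)} = - 36 \sqrt{L}$
$A{\left(N \right)} = -128 + N$ ($A{\left(N \right)} = \left(-66 + N\right) - 62 = -128 + N$)
$\sqrt{-35567 + A{\left(q{\left(S{\left(j{\left(Z{\left(0 \right)},-4 \right)} \right)} \right)} \right)}} = \sqrt{-35567 - \left(128 + 36 \sqrt{1}\right)} = \sqrt{-35567 - 164} = \sqrt{-35731} = i \sqrt{35731}$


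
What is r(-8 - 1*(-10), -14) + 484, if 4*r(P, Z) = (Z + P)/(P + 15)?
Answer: 8225/17 ≈ 483.82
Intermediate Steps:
r(P, Z) = (P + Z)/(4*(15 + P)) (r(P, Z) = ((Z + P)/(P + 15))/4 = ((P + Z)/(15 + P))/4 = (P + Z)/(4*(15 + P)))
r(-8 - 1*(-10), -14) + 484 = ((-8 - 1*(-10)) - 14)/(4*(15 + (-8 - 1*(-10)))) + 484 = ((-8 + 10) - 14)/(4*(15 + (-8 + 10))) + 484 = (2 - 14)/(4*(15 + 2)) + 484 = (1/4)*(-12)/17 + 484 = (1/4)*(1/17)*(-12) + 484 = -3/17 + 484 = 8225/17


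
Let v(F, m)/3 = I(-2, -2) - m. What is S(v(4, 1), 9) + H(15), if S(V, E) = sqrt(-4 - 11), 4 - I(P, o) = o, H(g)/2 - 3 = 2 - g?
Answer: -20 + I*sqrt(15) ≈ -20.0 + 3.873*I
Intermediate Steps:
H(g) = 10 - 2*g (H(g) = 6 + 2*(2 - g) = 6 + (4 - 2*g) = 10 - 2*g)
I(P, o) = 4 - o
v(F, m) = 18 - 3*m (v(F, m) = 3*((4 - 1*(-2)) - m) = 3*((4 + 2) - m) = 3*(6 - m) = 18 - 3*m)
S(V, E) = I*sqrt(15) (S(V, E) = sqrt(-15) = I*sqrt(15))
S(v(4, 1), 9) + H(15) = I*sqrt(15) + (10 - 2*15) = I*sqrt(15) + (10 - 30) = I*sqrt(15) - 20 = -20 + I*sqrt(15)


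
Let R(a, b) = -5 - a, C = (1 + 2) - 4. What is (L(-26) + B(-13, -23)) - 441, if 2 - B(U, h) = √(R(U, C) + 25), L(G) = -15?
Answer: -454 - √33 ≈ -459.74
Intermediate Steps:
C = -1 (C = 3 - 4 = -1)
B(U, h) = 2 - √(20 - U) (B(U, h) = 2 - √((-5 - U) + 25) = 2 - √(20 - U))
(L(-26) + B(-13, -23)) - 441 = (-15 + (2 - √(20 - 1*(-13)))) - 441 = (-15 + (2 - √(20 + 13))) - 441 = (-15 + (2 - √33)) - 441 = (-13 - √33) - 441 = -454 - √33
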